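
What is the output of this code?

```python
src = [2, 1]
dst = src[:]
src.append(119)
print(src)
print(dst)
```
[2, 1, 119]
[2, 1]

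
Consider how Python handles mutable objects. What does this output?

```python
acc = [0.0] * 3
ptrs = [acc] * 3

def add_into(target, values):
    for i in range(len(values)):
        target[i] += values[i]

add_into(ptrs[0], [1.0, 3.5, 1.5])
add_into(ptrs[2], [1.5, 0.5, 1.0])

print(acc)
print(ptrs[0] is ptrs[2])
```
[2.5, 4.0, 2.5]
True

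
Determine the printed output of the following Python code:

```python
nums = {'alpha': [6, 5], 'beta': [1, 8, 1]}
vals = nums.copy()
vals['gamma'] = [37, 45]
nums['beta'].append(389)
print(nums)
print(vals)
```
{'alpha': [6, 5], 'beta': [1, 8, 1, 389]}
{'alpha': [6, 5], 'beta': [1, 8, 1, 389], 'gamma': [37, 45]}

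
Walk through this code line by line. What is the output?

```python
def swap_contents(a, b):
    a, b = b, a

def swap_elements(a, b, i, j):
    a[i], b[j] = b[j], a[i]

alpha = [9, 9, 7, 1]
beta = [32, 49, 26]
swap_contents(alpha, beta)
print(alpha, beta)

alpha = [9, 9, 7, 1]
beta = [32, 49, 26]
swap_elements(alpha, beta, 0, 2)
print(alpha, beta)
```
[9, 9, 7, 1] [32, 49, 26]
[26, 9, 7, 1] [32, 49, 9]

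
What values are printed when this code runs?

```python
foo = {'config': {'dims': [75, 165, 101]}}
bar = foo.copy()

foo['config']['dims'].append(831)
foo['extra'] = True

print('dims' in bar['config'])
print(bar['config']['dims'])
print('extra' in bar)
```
True
[75, 165, 101, 831]
False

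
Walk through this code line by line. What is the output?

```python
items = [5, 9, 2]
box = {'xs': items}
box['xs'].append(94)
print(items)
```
[5, 9, 2, 94]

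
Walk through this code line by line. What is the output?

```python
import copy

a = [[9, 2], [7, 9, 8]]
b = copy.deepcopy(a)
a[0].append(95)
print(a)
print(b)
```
[[9, 2, 95], [7, 9, 8]]
[[9, 2], [7, 9, 8]]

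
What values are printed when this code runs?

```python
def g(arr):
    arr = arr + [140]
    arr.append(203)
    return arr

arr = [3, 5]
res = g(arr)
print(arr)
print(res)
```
[3, 5]
[3, 5, 140, 203]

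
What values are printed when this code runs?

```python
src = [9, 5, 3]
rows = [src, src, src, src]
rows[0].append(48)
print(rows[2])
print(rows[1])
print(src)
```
[9, 5, 3, 48]
[9, 5, 3, 48]
[9, 5, 3, 48]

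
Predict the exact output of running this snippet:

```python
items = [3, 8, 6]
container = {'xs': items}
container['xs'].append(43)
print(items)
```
[3, 8, 6, 43]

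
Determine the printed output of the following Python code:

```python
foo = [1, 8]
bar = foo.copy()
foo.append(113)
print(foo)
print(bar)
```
[1, 8, 113]
[1, 8]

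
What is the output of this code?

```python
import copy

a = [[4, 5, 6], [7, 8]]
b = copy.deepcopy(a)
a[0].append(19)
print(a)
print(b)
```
[[4, 5, 6, 19], [7, 8]]
[[4, 5, 6], [7, 8]]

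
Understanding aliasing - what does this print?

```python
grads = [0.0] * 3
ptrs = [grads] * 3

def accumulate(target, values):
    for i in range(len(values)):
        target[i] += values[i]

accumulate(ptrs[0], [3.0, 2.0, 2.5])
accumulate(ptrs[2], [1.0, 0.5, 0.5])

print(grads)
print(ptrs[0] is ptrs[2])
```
[4.0, 2.5, 3.0]
True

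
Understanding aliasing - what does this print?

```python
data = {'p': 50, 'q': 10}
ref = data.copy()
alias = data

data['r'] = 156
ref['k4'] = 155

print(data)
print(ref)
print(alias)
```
{'p': 50, 'q': 10, 'r': 156}
{'p': 50, 'q': 10, 'k4': 155}
{'p': 50, 'q': 10, 'r': 156}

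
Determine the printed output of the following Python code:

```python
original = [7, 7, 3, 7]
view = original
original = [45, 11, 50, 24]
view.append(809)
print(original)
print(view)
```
[45, 11, 50, 24]
[7, 7, 3, 7, 809]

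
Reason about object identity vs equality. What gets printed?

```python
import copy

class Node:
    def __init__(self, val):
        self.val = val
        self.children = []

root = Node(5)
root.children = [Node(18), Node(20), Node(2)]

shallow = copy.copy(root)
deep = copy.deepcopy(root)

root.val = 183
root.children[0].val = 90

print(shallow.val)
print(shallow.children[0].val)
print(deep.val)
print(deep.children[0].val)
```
5
90
5
18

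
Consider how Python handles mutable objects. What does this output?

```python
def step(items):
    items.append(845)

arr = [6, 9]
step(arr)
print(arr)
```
[6, 9, 845]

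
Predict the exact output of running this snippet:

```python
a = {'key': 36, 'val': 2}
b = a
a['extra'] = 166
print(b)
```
{'key': 36, 'val': 2, 'extra': 166}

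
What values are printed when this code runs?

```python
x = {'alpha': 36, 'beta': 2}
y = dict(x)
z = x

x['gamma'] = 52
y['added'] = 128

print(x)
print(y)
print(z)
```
{'alpha': 36, 'beta': 2, 'gamma': 52}
{'alpha': 36, 'beta': 2, 'added': 128}
{'alpha': 36, 'beta': 2, 'gamma': 52}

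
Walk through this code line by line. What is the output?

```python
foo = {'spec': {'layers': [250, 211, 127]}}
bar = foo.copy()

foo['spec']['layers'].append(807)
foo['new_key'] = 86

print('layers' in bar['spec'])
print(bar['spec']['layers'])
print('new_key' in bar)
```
True
[250, 211, 127, 807]
False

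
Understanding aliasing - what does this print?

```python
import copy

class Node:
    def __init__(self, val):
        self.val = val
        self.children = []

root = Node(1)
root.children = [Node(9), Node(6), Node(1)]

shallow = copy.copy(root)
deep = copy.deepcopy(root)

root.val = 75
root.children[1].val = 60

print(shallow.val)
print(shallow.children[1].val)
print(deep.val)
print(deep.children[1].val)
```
1
60
1
6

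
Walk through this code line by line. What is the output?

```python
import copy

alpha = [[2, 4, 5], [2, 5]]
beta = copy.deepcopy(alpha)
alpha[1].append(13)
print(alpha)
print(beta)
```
[[2, 4, 5], [2, 5, 13]]
[[2, 4, 5], [2, 5]]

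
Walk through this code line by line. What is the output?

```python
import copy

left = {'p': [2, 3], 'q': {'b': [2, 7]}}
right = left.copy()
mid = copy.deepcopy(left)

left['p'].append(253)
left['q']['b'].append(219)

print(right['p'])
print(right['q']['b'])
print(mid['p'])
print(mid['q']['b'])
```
[2, 3, 253]
[2, 7, 219]
[2, 3]
[2, 7]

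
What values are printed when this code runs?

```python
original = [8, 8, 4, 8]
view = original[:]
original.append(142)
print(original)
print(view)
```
[8, 8, 4, 8, 142]
[8, 8, 4, 8]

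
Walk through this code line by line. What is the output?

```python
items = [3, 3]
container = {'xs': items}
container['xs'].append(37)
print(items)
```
[3, 3, 37]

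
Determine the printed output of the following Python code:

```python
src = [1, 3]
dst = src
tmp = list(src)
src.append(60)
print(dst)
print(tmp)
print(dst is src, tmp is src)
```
[1, 3, 60]
[1, 3]
True False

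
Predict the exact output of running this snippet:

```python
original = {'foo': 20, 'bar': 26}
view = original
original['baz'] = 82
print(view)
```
{'foo': 20, 'bar': 26, 'baz': 82}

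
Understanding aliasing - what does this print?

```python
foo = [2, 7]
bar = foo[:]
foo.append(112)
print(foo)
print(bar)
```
[2, 7, 112]
[2, 7]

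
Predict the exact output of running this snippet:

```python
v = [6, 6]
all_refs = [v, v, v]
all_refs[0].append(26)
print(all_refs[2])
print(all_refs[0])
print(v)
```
[6, 6, 26]
[6, 6, 26]
[6, 6, 26]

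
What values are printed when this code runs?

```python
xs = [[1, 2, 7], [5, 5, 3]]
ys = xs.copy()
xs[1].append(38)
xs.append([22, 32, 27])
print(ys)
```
[[1, 2, 7], [5, 5, 3, 38]]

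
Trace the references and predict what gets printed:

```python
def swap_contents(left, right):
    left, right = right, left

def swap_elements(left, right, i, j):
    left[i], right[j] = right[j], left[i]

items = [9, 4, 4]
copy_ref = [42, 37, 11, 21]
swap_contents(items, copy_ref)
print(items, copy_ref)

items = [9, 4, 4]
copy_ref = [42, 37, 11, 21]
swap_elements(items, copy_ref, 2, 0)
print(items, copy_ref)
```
[9, 4, 4] [42, 37, 11, 21]
[9, 4, 42] [4, 37, 11, 21]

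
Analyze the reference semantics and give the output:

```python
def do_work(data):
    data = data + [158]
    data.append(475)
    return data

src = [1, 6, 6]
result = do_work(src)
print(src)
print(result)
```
[1, 6, 6]
[1, 6, 6, 158, 475]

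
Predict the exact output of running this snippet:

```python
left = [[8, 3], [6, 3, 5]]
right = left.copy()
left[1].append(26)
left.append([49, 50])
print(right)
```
[[8, 3], [6, 3, 5, 26]]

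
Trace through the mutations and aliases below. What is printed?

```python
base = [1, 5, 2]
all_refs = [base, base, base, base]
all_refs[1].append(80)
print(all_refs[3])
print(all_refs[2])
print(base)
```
[1, 5, 2, 80]
[1, 5, 2, 80]
[1, 5, 2, 80]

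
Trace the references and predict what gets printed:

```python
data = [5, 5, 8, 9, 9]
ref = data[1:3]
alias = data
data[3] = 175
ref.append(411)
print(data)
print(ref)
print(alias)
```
[5, 5, 8, 175, 9]
[5, 8, 411]
[5, 5, 8, 175, 9]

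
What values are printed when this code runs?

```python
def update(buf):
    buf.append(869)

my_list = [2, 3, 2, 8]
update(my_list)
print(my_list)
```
[2, 3, 2, 8, 869]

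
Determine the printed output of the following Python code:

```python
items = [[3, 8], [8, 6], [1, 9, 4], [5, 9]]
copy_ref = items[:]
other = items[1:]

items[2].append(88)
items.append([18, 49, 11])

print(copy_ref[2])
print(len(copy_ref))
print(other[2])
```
[1, 9, 4, 88]
4
[5, 9]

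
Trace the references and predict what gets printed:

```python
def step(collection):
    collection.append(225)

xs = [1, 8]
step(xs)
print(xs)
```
[1, 8, 225]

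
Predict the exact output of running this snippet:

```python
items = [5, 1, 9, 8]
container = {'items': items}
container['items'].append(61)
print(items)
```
[5, 1, 9, 8, 61]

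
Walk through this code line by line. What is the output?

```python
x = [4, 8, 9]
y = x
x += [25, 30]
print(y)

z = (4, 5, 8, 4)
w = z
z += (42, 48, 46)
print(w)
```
[4, 8, 9, 25, 30]
(4, 5, 8, 4)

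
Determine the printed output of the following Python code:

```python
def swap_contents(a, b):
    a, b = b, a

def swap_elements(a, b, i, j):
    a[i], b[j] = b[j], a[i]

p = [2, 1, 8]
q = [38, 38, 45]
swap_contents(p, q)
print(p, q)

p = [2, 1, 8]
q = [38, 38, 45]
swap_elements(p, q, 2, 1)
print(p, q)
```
[2, 1, 8] [38, 38, 45]
[2, 1, 38] [38, 8, 45]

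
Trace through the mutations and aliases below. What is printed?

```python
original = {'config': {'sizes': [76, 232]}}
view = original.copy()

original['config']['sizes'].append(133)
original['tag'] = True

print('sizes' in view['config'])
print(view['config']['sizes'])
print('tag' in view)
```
True
[76, 232, 133]
False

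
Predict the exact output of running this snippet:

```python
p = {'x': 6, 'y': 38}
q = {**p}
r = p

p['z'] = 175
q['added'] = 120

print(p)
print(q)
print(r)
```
{'x': 6, 'y': 38, 'z': 175}
{'x': 6, 'y': 38, 'added': 120}
{'x': 6, 'y': 38, 'z': 175}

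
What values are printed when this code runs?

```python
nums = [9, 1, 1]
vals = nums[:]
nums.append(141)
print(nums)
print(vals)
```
[9, 1, 1, 141]
[9, 1, 1]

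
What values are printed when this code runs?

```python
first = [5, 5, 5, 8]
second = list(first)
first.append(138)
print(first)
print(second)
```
[5, 5, 5, 8, 138]
[5, 5, 5, 8]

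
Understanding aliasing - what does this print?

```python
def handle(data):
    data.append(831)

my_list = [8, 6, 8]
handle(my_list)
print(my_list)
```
[8, 6, 8, 831]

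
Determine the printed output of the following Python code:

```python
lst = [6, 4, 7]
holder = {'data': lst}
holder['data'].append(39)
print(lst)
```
[6, 4, 7, 39]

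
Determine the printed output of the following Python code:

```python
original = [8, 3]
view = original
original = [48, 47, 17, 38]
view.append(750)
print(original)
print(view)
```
[48, 47, 17, 38]
[8, 3, 750]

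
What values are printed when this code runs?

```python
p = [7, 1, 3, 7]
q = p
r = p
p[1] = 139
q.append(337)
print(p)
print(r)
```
[7, 139, 3, 7, 337]
[7, 139, 3, 7, 337]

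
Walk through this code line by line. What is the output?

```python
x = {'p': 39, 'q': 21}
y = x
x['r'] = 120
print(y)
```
{'p': 39, 'q': 21, 'r': 120}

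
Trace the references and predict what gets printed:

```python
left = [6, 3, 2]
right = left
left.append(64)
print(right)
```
[6, 3, 2, 64]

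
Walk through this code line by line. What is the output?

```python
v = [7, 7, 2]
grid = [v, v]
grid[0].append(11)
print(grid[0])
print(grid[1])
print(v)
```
[7, 7, 2, 11]
[7, 7, 2, 11]
[7, 7, 2, 11]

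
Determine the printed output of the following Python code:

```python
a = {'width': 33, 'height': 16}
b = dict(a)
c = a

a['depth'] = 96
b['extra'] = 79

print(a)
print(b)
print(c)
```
{'width': 33, 'height': 16, 'depth': 96}
{'width': 33, 'height': 16, 'extra': 79}
{'width': 33, 'height': 16, 'depth': 96}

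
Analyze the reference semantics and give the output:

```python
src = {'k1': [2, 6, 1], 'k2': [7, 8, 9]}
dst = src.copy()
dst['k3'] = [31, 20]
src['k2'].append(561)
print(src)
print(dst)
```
{'k1': [2, 6, 1], 'k2': [7, 8, 9, 561]}
{'k1': [2, 6, 1], 'k2': [7, 8, 9, 561], 'k3': [31, 20]}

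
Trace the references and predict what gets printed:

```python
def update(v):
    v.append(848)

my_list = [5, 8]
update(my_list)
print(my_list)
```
[5, 8, 848]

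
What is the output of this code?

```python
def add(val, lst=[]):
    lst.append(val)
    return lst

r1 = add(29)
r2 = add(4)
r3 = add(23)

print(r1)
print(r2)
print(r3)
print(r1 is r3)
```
[29, 4, 23]
[29, 4, 23]
[29, 4, 23]
True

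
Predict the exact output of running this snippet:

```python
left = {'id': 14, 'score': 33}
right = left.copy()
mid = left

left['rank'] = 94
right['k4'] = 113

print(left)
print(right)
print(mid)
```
{'id': 14, 'score': 33, 'rank': 94}
{'id': 14, 'score': 33, 'k4': 113}
{'id': 14, 'score': 33, 'rank': 94}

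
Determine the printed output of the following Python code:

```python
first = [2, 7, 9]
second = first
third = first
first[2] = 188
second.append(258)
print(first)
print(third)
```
[2, 7, 188, 258]
[2, 7, 188, 258]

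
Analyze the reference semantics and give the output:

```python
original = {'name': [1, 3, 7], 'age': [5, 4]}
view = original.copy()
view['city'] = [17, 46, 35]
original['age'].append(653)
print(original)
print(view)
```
{'name': [1, 3, 7], 'age': [5, 4, 653]}
{'name': [1, 3, 7], 'age': [5, 4, 653], 'city': [17, 46, 35]}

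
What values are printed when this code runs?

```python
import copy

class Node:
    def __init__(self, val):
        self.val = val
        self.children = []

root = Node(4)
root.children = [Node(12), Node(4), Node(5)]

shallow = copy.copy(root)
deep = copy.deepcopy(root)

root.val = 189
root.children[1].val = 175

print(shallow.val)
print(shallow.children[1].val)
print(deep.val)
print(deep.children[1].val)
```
4
175
4
4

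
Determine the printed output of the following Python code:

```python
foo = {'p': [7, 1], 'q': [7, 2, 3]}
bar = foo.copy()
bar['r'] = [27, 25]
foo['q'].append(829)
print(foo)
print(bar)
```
{'p': [7, 1], 'q': [7, 2, 3, 829]}
{'p': [7, 1], 'q': [7, 2, 3, 829], 'r': [27, 25]}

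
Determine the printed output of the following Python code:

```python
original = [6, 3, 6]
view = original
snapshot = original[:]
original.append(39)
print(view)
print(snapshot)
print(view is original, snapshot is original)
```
[6, 3, 6, 39]
[6, 3, 6]
True False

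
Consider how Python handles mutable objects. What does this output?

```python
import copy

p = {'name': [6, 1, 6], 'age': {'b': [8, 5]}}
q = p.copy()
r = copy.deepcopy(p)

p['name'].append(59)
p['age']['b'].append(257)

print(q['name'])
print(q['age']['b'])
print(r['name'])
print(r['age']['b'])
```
[6, 1, 6, 59]
[8, 5, 257]
[6, 1, 6]
[8, 5]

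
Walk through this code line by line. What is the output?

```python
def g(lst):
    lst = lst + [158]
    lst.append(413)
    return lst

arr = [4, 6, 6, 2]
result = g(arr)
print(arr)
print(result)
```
[4, 6, 6, 2]
[4, 6, 6, 2, 158, 413]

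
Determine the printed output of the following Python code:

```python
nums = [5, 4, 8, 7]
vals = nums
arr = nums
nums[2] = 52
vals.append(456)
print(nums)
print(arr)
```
[5, 4, 52, 7, 456]
[5, 4, 52, 7, 456]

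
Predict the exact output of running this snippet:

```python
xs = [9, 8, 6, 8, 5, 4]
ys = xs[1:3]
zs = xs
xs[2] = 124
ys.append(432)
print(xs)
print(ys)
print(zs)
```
[9, 8, 124, 8, 5, 4]
[8, 6, 432]
[9, 8, 124, 8, 5, 4]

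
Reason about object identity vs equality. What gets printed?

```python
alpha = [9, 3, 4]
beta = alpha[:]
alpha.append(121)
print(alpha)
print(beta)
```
[9, 3, 4, 121]
[9, 3, 4]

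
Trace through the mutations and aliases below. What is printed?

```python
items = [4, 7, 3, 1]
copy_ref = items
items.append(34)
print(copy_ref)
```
[4, 7, 3, 1, 34]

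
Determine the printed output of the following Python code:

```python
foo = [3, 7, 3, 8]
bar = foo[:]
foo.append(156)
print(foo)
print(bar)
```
[3, 7, 3, 8, 156]
[3, 7, 3, 8]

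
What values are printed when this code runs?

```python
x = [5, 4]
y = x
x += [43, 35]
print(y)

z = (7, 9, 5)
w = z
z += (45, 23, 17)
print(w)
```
[5, 4, 43, 35]
(7, 9, 5)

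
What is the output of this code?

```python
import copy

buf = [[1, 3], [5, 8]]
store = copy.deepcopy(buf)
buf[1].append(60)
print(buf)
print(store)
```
[[1, 3], [5, 8, 60]]
[[1, 3], [5, 8]]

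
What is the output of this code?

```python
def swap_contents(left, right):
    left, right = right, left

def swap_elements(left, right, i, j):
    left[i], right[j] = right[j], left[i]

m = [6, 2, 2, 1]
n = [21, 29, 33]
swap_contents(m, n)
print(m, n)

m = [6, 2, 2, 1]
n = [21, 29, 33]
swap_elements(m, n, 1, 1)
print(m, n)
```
[6, 2, 2, 1] [21, 29, 33]
[6, 29, 2, 1] [21, 2, 33]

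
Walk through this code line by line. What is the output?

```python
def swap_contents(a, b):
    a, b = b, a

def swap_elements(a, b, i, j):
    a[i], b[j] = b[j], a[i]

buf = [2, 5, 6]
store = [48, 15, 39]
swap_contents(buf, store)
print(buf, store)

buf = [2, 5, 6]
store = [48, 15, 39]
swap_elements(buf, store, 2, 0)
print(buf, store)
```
[2, 5, 6] [48, 15, 39]
[2, 5, 48] [6, 15, 39]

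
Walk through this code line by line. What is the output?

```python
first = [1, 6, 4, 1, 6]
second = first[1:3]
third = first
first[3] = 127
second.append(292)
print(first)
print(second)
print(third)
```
[1, 6, 4, 127, 6]
[6, 4, 292]
[1, 6, 4, 127, 6]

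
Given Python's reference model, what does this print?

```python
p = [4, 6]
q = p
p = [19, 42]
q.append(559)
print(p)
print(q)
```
[19, 42]
[4, 6, 559]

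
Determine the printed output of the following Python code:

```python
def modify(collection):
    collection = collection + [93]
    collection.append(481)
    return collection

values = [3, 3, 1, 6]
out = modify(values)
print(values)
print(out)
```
[3, 3, 1, 6]
[3, 3, 1, 6, 93, 481]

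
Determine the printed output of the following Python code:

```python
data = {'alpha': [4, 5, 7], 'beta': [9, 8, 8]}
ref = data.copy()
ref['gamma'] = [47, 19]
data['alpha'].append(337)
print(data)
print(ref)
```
{'alpha': [4, 5, 7, 337], 'beta': [9, 8, 8]}
{'alpha': [4, 5, 7, 337], 'beta': [9, 8, 8], 'gamma': [47, 19]}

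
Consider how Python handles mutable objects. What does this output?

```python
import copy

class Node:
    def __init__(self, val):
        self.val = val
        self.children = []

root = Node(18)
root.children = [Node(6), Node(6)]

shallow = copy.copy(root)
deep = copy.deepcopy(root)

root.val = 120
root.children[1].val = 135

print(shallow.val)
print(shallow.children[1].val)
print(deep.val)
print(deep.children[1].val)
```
18
135
18
6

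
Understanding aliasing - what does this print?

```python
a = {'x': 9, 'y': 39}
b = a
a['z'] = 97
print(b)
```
{'x': 9, 'y': 39, 'z': 97}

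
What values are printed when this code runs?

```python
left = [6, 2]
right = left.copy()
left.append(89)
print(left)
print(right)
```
[6, 2, 89]
[6, 2]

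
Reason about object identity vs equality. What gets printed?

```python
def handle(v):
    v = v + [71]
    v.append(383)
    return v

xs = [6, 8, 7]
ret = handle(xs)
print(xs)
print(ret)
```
[6, 8, 7]
[6, 8, 7, 71, 383]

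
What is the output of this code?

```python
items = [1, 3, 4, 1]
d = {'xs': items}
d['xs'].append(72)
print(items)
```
[1, 3, 4, 1, 72]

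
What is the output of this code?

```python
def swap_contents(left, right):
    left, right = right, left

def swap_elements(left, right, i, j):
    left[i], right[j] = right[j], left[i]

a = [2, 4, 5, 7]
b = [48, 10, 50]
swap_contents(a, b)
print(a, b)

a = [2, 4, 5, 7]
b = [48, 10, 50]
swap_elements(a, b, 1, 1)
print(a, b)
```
[2, 4, 5, 7] [48, 10, 50]
[2, 10, 5, 7] [48, 4, 50]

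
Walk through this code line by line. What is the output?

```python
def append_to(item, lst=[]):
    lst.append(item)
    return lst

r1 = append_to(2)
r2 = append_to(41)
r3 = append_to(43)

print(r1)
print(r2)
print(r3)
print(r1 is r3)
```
[2, 41, 43]
[2, 41, 43]
[2, 41, 43]
True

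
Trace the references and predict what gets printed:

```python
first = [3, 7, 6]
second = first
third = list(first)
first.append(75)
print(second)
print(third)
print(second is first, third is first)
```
[3, 7, 6, 75]
[3, 7, 6]
True False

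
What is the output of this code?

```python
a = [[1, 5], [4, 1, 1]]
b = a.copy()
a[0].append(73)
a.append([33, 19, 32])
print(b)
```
[[1, 5, 73], [4, 1, 1]]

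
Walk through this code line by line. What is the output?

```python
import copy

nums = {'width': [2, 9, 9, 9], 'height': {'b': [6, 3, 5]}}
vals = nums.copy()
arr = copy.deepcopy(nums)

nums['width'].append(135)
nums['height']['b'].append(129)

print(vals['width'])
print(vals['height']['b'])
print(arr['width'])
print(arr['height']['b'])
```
[2, 9, 9, 9, 135]
[6, 3, 5, 129]
[2, 9, 9, 9]
[6, 3, 5]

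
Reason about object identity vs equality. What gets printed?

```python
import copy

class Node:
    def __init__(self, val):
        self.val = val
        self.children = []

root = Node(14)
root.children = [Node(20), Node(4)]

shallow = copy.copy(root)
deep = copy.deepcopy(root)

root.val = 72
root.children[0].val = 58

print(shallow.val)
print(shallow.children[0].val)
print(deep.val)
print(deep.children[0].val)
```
14
58
14
20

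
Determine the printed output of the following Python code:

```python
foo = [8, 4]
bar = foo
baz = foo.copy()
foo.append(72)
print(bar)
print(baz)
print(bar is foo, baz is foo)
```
[8, 4, 72]
[8, 4]
True False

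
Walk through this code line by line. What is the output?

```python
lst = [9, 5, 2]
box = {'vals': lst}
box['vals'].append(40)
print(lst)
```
[9, 5, 2, 40]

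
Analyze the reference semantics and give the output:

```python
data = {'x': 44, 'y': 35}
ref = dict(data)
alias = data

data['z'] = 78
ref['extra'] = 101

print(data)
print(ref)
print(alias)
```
{'x': 44, 'y': 35, 'z': 78}
{'x': 44, 'y': 35, 'extra': 101}
{'x': 44, 'y': 35, 'z': 78}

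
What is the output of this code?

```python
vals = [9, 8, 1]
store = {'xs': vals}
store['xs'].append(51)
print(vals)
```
[9, 8, 1, 51]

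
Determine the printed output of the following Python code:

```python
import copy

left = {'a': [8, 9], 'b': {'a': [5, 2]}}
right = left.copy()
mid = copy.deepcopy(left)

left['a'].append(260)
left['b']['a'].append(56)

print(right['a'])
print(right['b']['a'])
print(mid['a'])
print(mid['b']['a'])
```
[8, 9, 260]
[5, 2, 56]
[8, 9]
[5, 2]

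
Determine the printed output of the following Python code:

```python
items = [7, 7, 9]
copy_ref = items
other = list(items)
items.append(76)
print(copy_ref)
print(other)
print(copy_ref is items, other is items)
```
[7, 7, 9, 76]
[7, 7, 9]
True False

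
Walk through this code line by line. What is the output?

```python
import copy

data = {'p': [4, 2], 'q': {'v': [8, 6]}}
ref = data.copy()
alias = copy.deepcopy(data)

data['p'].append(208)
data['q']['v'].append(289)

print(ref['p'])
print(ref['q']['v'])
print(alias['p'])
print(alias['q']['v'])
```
[4, 2, 208]
[8, 6, 289]
[4, 2]
[8, 6]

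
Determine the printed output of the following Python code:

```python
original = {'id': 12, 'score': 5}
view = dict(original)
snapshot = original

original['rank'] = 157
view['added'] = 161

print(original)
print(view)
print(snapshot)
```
{'id': 12, 'score': 5, 'rank': 157}
{'id': 12, 'score': 5, 'added': 161}
{'id': 12, 'score': 5, 'rank': 157}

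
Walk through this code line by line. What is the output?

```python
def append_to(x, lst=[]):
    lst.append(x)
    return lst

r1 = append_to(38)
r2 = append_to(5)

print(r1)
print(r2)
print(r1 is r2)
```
[38, 5]
[38, 5]
True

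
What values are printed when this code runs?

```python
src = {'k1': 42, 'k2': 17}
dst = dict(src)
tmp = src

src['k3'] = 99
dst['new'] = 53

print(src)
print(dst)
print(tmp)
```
{'k1': 42, 'k2': 17, 'k3': 99}
{'k1': 42, 'k2': 17, 'new': 53}
{'k1': 42, 'k2': 17, 'k3': 99}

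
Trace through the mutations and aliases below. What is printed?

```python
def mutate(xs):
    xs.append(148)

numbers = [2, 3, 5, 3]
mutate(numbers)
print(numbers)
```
[2, 3, 5, 3, 148]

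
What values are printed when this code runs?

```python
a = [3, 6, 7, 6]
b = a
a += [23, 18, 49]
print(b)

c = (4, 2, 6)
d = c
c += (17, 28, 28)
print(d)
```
[3, 6, 7, 6, 23, 18, 49]
(4, 2, 6)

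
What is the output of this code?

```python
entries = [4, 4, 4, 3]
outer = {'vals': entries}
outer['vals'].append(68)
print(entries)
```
[4, 4, 4, 3, 68]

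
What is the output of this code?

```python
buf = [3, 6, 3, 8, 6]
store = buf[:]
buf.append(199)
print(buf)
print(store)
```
[3, 6, 3, 8, 6, 199]
[3, 6, 3, 8, 6]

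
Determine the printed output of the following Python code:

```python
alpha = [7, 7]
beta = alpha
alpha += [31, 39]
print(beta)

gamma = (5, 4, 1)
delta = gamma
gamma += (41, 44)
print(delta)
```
[7, 7, 31, 39]
(5, 4, 1)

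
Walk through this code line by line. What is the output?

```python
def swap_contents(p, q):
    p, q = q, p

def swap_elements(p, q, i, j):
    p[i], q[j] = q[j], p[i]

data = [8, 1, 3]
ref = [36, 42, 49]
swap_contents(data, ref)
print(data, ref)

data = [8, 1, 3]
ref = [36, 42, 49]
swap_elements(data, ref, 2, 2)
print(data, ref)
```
[8, 1, 3] [36, 42, 49]
[8, 1, 49] [36, 42, 3]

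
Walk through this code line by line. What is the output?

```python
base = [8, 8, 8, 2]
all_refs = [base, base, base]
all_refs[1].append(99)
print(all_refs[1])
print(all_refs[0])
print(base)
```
[8, 8, 8, 2, 99]
[8, 8, 8, 2, 99]
[8, 8, 8, 2, 99]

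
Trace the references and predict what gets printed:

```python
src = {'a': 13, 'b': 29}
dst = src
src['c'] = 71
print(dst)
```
{'a': 13, 'b': 29, 'c': 71}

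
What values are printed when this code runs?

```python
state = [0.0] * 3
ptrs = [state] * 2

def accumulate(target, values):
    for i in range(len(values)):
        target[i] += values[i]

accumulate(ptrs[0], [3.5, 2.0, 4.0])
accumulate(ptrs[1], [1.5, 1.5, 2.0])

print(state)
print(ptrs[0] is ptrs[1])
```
[5.0, 3.5, 6.0]
True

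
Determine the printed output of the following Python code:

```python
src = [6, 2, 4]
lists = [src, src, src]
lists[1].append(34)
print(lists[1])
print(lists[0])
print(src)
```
[6, 2, 4, 34]
[6, 2, 4, 34]
[6, 2, 4, 34]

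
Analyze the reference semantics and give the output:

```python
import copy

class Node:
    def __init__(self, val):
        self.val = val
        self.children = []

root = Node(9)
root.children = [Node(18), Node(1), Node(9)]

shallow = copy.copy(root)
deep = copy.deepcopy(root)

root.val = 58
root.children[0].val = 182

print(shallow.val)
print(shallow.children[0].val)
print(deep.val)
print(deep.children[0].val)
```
9
182
9
18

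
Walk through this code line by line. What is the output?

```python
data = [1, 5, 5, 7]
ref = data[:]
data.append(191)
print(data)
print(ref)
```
[1, 5, 5, 7, 191]
[1, 5, 5, 7]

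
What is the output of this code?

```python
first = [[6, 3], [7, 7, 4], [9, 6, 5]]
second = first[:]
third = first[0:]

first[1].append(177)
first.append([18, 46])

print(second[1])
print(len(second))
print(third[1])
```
[7, 7, 4, 177]
3
[7, 7, 4, 177]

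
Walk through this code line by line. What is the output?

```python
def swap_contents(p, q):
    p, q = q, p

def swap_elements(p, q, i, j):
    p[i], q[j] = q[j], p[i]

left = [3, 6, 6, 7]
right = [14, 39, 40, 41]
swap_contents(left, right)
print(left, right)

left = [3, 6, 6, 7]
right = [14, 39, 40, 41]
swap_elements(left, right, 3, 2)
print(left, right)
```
[3, 6, 6, 7] [14, 39, 40, 41]
[3, 6, 6, 40] [14, 39, 7, 41]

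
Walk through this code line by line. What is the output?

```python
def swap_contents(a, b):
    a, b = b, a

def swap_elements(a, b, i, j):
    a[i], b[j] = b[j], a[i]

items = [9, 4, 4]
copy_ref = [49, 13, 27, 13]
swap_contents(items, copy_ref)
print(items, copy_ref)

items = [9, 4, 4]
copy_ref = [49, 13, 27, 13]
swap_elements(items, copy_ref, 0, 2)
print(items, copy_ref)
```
[9, 4, 4] [49, 13, 27, 13]
[27, 4, 4] [49, 13, 9, 13]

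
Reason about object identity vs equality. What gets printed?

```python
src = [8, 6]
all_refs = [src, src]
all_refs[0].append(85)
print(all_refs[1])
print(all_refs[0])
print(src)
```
[8, 6, 85]
[8, 6, 85]
[8, 6, 85]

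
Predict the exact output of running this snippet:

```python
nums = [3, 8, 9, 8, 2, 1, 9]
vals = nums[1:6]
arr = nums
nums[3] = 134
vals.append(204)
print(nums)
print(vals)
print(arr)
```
[3, 8, 9, 134, 2, 1, 9]
[8, 9, 8, 2, 1, 204]
[3, 8, 9, 134, 2, 1, 9]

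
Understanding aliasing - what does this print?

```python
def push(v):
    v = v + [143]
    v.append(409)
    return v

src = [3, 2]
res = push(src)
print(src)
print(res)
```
[3, 2]
[3, 2, 143, 409]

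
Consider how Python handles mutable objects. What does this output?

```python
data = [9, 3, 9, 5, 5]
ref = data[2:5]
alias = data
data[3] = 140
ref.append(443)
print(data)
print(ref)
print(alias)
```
[9, 3, 9, 140, 5]
[9, 5, 5, 443]
[9, 3, 9, 140, 5]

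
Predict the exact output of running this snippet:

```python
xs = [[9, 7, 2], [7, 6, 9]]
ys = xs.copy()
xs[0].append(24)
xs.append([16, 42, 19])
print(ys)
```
[[9, 7, 2, 24], [7, 6, 9]]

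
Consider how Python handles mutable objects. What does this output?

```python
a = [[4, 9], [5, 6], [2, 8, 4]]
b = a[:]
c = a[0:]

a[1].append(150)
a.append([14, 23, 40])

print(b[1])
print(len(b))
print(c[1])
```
[5, 6, 150]
3
[5, 6, 150]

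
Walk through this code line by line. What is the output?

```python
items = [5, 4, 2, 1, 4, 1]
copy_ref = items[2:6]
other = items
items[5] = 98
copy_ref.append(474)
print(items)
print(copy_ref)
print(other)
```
[5, 4, 2, 1, 4, 98]
[2, 1, 4, 1, 474]
[5, 4, 2, 1, 4, 98]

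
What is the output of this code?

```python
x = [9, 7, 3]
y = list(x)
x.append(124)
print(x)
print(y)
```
[9, 7, 3, 124]
[9, 7, 3]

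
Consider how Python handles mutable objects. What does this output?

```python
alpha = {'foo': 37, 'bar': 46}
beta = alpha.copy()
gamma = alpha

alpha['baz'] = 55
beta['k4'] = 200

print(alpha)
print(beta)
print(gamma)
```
{'foo': 37, 'bar': 46, 'baz': 55}
{'foo': 37, 'bar': 46, 'k4': 200}
{'foo': 37, 'bar': 46, 'baz': 55}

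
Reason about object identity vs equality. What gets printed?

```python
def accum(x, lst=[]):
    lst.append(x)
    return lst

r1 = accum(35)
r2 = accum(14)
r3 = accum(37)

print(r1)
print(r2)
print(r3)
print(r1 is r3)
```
[35, 14, 37]
[35, 14, 37]
[35, 14, 37]
True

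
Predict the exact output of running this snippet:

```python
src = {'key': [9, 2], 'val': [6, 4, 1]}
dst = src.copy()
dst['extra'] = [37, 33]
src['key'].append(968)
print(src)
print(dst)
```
{'key': [9, 2, 968], 'val': [6, 4, 1]}
{'key': [9, 2, 968], 'val': [6, 4, 1], 'extra': [37, 33]}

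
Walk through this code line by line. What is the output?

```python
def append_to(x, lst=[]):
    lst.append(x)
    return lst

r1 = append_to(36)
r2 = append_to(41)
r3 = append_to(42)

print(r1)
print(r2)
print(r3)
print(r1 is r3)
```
[36, 41, 42]
[36, 41, 42]
[36, 41, 42]
True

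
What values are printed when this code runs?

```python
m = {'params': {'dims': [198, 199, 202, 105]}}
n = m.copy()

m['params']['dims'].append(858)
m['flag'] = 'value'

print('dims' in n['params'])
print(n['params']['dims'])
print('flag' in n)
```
True
[198, 199, 202, 105, 858]
False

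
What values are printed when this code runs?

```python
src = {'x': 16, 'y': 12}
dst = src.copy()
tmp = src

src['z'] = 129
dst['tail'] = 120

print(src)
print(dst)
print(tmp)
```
{'x': 16, 'y': 12, 'z': 129}
{'x': 16, 'y': 12, 'tail': 120}
{'x': 16, 'y': 12, 'z': 129}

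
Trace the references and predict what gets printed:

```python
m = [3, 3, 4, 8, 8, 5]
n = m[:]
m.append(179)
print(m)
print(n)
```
[3, 3, 4, 8, 8, 5, 179]
[3, 3, 4, 8, 8, 5]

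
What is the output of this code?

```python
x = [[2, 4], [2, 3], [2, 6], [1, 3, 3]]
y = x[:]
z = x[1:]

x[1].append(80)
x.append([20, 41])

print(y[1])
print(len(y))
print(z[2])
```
[2, 3, 80]
4
[1, 3, 3]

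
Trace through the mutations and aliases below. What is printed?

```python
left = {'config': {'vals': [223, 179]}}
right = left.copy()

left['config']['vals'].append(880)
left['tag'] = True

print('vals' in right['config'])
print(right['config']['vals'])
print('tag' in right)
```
True
[223, 179, 880]
False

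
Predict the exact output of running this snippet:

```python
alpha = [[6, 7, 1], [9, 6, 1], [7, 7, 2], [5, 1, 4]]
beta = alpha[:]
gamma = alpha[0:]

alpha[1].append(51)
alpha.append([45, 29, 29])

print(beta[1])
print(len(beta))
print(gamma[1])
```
[9, 6, 1, 51]
4
[9, 6, 1, 51]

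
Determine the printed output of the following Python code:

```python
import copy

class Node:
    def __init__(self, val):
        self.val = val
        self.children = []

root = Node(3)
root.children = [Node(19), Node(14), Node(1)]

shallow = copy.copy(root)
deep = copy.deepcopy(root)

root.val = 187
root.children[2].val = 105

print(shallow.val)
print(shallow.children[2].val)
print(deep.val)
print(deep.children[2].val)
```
3
105
3
1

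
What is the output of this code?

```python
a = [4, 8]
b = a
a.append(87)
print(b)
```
[4, 8, 87]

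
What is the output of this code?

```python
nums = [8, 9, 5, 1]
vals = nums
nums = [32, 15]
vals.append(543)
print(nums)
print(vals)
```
[32, 15]
[8, 9, 5, 1, 543]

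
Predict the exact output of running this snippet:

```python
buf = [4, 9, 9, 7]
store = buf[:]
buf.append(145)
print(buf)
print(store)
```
[4, 9, 9, 7, 145]
[4, 9, 9, 7]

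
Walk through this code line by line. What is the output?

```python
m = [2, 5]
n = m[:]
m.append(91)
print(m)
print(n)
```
[2, 5, 91]
[2, 5]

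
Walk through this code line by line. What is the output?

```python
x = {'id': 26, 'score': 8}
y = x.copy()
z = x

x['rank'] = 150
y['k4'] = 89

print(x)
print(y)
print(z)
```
{'id': 26, 'score': 8, 'rank': 150}
{'id': 26, 'score': 8, 'k4': 89}
{'id': 26, 'score': 8, 'rank': 150}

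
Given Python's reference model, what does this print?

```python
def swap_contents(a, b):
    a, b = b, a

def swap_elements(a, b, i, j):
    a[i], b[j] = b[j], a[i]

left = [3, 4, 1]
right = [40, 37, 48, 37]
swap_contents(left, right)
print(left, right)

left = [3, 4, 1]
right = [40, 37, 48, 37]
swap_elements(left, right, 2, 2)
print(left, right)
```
[3, 4, 1] [40, 37, 48, 37]
[3, 4, 48] [40, 37, 1, 37]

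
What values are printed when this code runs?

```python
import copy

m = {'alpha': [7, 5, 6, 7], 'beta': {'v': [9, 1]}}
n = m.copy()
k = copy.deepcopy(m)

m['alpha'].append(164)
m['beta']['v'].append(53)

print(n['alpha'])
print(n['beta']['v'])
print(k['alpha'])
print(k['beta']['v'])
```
[7, 5, 6, 7, 164]
[9, 1, 53]
[7, 5, 6, 7]
[9, 1]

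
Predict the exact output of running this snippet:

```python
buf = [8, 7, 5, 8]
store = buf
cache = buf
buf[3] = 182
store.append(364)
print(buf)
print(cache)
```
[8, 7, 5, 182, 364]
[8, 7, 5, 182, 364]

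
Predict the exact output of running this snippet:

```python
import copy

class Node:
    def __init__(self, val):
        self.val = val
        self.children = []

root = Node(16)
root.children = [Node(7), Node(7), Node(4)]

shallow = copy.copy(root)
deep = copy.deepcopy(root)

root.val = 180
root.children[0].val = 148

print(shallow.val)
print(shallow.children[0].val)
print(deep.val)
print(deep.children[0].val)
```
16
148
16
7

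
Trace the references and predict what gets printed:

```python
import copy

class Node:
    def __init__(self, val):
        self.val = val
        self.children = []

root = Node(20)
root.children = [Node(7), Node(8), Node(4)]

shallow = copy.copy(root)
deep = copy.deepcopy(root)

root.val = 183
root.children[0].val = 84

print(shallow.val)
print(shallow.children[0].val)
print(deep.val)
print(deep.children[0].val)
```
20
84
20
7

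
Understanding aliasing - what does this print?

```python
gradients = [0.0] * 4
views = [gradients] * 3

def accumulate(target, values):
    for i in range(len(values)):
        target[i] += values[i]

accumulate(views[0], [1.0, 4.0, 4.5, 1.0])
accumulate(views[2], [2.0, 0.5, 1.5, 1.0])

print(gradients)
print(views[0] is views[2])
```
[3.0, 4.5, 6.0, 2.0]
True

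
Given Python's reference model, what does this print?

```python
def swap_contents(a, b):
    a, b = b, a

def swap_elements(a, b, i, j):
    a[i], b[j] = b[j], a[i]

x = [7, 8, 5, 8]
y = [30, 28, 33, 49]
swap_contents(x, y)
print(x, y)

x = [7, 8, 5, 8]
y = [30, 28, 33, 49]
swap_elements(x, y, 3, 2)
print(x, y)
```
[7, 8, 5, 8] [30, 28, 33, 49]
[7, 8, 5, 33] [30, 28, 8, 49]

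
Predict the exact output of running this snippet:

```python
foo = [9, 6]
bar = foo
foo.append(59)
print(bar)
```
[9, 6, 59]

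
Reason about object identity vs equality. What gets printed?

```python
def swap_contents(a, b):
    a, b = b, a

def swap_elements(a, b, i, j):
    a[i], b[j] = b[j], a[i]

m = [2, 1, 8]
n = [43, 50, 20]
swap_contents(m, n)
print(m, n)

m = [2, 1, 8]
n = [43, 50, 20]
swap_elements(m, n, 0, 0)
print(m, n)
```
[2, 1, 8] [43, 50, 20]
[43, 1, 8] [2, 50, 20]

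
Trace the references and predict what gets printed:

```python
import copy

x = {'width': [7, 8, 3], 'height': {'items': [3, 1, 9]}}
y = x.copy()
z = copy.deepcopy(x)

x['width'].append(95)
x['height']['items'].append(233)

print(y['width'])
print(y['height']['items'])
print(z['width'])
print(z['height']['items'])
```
[7, 8, 3, 95]
[3, 1, 9, 233]
[7, 8, 3]
[3, 1, 9]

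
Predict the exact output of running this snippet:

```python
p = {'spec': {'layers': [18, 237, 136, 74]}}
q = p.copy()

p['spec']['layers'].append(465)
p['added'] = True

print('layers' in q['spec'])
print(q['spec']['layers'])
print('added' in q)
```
True
[18, 237, 136, 74, 465]
False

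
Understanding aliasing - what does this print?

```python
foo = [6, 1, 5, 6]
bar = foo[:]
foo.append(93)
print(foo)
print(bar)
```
[6, 1, 5, 6, 93]
[6, 1, 5, 6]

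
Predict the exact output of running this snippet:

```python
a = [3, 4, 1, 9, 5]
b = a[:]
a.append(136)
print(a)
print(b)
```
[3, 4, 1, 9, 5, 136]
[3, 4, 1, 9, 5]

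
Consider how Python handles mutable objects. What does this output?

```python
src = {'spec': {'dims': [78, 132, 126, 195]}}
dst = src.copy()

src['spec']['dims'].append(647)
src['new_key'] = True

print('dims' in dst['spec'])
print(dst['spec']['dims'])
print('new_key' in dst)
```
True
[78, 132, 126, 195, 647]
False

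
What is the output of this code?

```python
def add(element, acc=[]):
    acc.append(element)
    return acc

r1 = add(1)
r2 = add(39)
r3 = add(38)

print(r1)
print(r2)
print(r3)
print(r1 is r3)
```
[1, 39, 38]
[1, 39, 38]
[1, 39, 38]
True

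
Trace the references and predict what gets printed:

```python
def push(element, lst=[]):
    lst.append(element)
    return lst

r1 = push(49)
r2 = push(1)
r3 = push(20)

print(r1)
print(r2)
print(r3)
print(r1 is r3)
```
[49, 1, 20]
[49, 1, 20]
[49, 1, 20]
True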